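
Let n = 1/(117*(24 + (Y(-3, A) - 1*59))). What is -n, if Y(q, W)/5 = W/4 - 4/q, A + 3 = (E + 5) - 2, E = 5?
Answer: 4/10335 ≈ 0.00038703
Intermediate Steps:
A = 5 (A = -3 + ((5 + 5) - 2) = -3 + (10 - 2) = -3 + 8 = 5)
Y(q, W) = -20/q + 5*W/4 (Y(q, W) = 5*(W/4 - 4/q) = 5*(-4/q + W/4) = -20/q + 5*W/4)
n = -4/10335 (n = 1/(117*(24 + ((-20/(-3) + (5/4)*5) - 1*59))) = 1/(117*(24 + ((-20*(-1/3) + 25/4) - 59))) = 1/(117*(24 + ((20/3 + 25/4) - 59))) = 1/(117*(24 + (155/12 - 59))) = 1/(117*(24 - 553/12)) = 1/(117*(-265/12)) = 1/(-10335/4) = -4/10335 ≈ -0.00038703)
-n = -1*(-4/10335) = 4/10335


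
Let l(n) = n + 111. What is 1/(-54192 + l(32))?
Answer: -1/54049 ≈ -1.8502e-5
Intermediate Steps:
l(n) = 111 + n
1/(-54192 + l(32)) = 1/(-54192 + (111 + 32)) = 1/(-54192 + 143) = 1/(-54049) = -1/54049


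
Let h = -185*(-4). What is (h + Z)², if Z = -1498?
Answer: 574564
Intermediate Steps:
h = 740
(h + Z)² = (740 - 1498)² = (-758)² = 574564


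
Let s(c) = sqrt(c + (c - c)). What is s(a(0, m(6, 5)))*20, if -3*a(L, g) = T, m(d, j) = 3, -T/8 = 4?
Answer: 80*sqrt(6)/3 ≈ 65.320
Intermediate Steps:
T = -32 (T = -8*4 = -32)
a(L, g) = 32/3 (a(L, g) = -1/3*(-32) = 32/3)
s(c) = sqrt(c) (s(c) = sqrt(c + 0) = sqrt(c))
s(a(0, m(6, 5)))*20 = sqrt(32/3)*20 = (4*sqrt(6)/3)*20 = 80*sqrt(6)/3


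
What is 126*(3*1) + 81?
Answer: 459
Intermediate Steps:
126*(3*1) + 81 = 126*3 + 81 = 378 + 81 = 459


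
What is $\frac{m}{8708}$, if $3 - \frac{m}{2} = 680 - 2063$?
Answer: $\frac{99}{311} \approx 0.31833$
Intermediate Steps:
$m = 2772$ ($m = 6 - 2 \left(680 - 2063\right) = 6 - -2766 = 6 + 2766 = 2772$)
$\frac{m}{8708} = \frac{2772}{8708} = 2772 \cdot \frac{1}{8708} = \frac{99}{311}$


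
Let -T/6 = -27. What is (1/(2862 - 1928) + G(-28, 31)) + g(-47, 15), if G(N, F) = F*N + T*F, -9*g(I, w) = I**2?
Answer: 32855327/8406 ≈ 3908.6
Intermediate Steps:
g(I, w) = -I**2/9
T = 162 (T = -6*(-27) = 162)
G(N, F) = 162*F + F*N (G(N, F) = F*N + 162*F = 162*F + F*N)
(1/(2862 - 1928) + G(-28, 31)) + g(-47, 15) = (1/(2862 - 1928) + 31*(162 - 28)) - 1/9*(-47)**2 = (1/934 + 31*134) - 1/9*2209 = (1/934 + 4154) - 2209/9 = 3879837/934 - 2209/9 = 32855327/8406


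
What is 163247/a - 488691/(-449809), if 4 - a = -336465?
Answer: 33979905986/21620969203 ≈ 1.5716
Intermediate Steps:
a = 336469 (a = 4 - 1*(-336465) = 4 + 336465 = 336469)
163247/a - 488691/(-449809) = 163247/336469 - 488691/(-449809) = 163247*(1/336469) - 488691*(-1/449809) = 23321/48067 + 488691/449809 = 33979905986/21620969203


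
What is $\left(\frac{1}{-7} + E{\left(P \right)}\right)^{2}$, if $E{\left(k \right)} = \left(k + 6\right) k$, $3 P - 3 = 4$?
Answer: $\frac{1478656}{3969} \approx 372.55$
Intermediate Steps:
$P = \frac{7}{3}$ ($P = 1 + \frac{1}{3} \cdot 4 = 1 + \frac{4}{3} = \frac{7}{3} \approx 2.3333$)
$E{\left(k \right)} = k \left(6 + k\right)$ ($E{\left(k \right)} = \left(6 + k\right) k = k \left(6 + k\right)$)
$\left(\frac{1}{-7} + E{\left(P \right)}\right)^{2} = \left(\frac{1}{-7} + \frac{7 \left(6 + \frac{7}{3}\right)}{3}\right)^{2} = \left(- \frac{1}{7} + \frac{7}{3} \cdot \frac{25}{3}\right)^{2} = \left(- \frac{1}{7} + \frac{175}{9}\right)^{2} = \left(\frac{1216}{63}\right)^{2} = \frac{1478656}{3969}$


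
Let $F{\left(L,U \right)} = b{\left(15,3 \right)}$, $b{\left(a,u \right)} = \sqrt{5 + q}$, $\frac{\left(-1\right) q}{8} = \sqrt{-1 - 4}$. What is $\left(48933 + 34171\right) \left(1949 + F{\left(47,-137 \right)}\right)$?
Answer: $161969696 + 83104 \sqrt{5 - 8 i \sqrt{5}} \approx 1.6226 \cdot 10^{8} - 2.165 \cdot 10^{5} i$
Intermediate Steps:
$q = - 8 i \sqrt{5}$ ($q = - 8 \sqrt{-1 - 4} = - 8 \sqrt{-5} = - 8 i \sqrt{5} \approx - 17.889 i$)
$b{\left(a,u \right)} = \sqrt{5 - 8 i \sqrt{5}}$
$F{\left(L,U \right)} = \sqrt{5 - 8 i \sqrt{5}}$
$\left(48933 + 34171\right) \left(1949 + F{\left(47,-137 \right)}\right) = \left(48933 + 34171\right) \left(1949 + \sqrt{5 - 8 i \sqrt{5}}\right) = 83104 \left(1949 + \sqrt{5 - 8 i \sqrt{5}}\right) = 161969696 + 83104 \sqrt{5 - 8 i \sqrt{5}}$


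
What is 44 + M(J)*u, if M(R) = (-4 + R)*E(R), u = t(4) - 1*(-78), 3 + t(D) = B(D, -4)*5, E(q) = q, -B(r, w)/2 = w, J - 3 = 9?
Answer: 11084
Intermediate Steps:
J = 12 (J = 3 + 9 = 12)
B(r, w) = -2*w
t(D) = 37 (t(D) = -3 - 2*(-4)*5 = -3 + 8*5 = -3 + 40 = 37)
u = 115 (u = 37 - 1*(-78) = 37 + 78 = 115)
M(R) = R*(-4 + R) (M(R) = (-4 + R)*R = R*(-4 + R))
44 + M(J)*u = 44 + (12*(-4 + 12))*115 = 44 + (12*8)*115 = 44 + 96*115 = 44 + 11040 = 11084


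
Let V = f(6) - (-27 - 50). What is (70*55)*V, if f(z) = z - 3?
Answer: 308000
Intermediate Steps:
f(z) = -3 + z
V = 80 (V = (-3 + 6) - (-27 - 50) = 3 - 1*(-77) = 3 + 77 = 80)
(70*55)*V = (70*55)*80 = 3850*80 = 308000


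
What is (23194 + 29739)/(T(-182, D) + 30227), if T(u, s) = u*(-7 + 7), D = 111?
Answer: 52933/30227 ≈ 1.7512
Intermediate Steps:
T(u, s) = 0 (T(u, s) = u*0 = 0)
(23194 + 29739)/(T(-182, D) + 30227) = (23194 + 29739)/(0 + 30227) = 52933/30227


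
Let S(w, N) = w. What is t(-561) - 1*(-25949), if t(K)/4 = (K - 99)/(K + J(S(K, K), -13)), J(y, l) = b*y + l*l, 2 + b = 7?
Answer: 82961593/3197 ≈ 25950.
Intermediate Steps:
b = 5 (b = -2 + 7 = 5)
J(y, l) = l² + 5*y (J(y, l) = 5*y + l*l = 5*y + l² = l² + 5*y)
t(K) = 4*(-99 + K)/(169 + 6*K) (t(K) = 4*((K - 99)/(K + ((-13)² + 5*K))) = 4*((-99 + K)/(K + (169 + 5*K))) = 4*((-99 + K)/(169 + 6*K)) = 4*(-99 + K)/(169 + 6*K))
t(-561) - 1*(-25949) = 4*(-99 - 561)/(169 + 6*(-561)) - 1*(-25949) = 4*(-660)/(169 - 3366) + 25949 = 4*(-660)/(-3197) + 25949 = 4*(-1/3197)*(-660) + 25949 = 2640/3197 + 25949 = 82961593/3197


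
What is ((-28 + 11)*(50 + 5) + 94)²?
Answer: 707281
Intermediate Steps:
((-28 + 11)*(50 + 5) + 94)² = (-17*55 + 94)² = (-935 + 94)² = (-841)² = 707281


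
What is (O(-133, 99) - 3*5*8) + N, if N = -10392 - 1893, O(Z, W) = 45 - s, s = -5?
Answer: -12355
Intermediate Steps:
O(Z, W) = 50 (O(Z, W) = 45 - 1*(-5) = 45 + 5 = 50)
N = -12285
(O(-133, 99) - 3*5*8) + N = (50 - 3*5*8) - 12285 = (50 - 15*8) - 12285 = (50 - 120) - 12285 = -70 - 12285 = -12355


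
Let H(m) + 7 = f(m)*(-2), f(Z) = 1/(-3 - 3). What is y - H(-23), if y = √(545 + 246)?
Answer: 20/3 + √791 ≈ 34.791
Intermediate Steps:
y = √791 ≈ 28.125
f(Z) = -⅙ (f(Z) = 1/(-6) = -⅙)
H(m) = -20/3 (H(m) = -7 - ⅙*(-2) = -7 + ⅓ = -20/3)
y - H(-23) = √791 - 1*(-20/3) = √791 + 20/3 = 20/3 + √791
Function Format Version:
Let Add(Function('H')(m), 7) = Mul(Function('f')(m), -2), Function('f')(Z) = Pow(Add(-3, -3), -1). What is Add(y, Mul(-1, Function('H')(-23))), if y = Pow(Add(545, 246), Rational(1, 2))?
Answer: Add(Rational(20, 3), Pow(791, Rational(1, 2))) ≈ 34.791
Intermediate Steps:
y = Pow(791, Rational(1, 2)) ≈ 28.125
Function('f')(Z) = Rational(-1, 6) (Function('f')(Z) = Pow(-6, -1) = Rational(-1, 6))
Function('H')(m) = Rational(-20, 3) (Function('H')(m) = Add(-7, Mul(Rational(-1, 6), -2)) = Add(-7, Rational(1, 3)) = Rational(-20, 3))
Add(y, Mul(-1, Function('H')(-23))) = Add(Pow(791, Rational(1, 2)), Mul(-1, Rational(-20, 3))) = Add(Pow(791, Rational(1, 2)), Rational(20, 3)) = Add(Rational(20, 3), Pow(791, Rational(1, 2)))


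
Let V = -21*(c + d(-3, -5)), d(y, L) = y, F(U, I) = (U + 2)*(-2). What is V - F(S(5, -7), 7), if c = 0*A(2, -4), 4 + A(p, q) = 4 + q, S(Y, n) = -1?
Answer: 65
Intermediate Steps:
F(U, I) = -4 - 2*U (F(U, I) = (2 + U)*(-2) = -4 - 2*U)
A(p, q) = q (A(p, q) = -4 + (4 + q) = q)
c = 0 (c = 0*(-4) = 0)
V = 63 (V = -21*(0 - 3) = -21*(-3) = 63)
V - F(S(5, -7), 7) = 63 - (-4 - 2*(-1)) = 63 - (-4 + 2) = 63 - 1*(-2) = 63 + 2 = 65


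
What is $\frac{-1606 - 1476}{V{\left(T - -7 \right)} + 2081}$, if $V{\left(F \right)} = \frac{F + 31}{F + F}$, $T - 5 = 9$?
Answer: $- \frac{64722}{43727} \approx -1.4801$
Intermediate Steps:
$T = 14$ ($T = 5 + 9 = 14$)
$V{\left(F \right)} = \frac{31 + F}{2 F}$
$\frac{-1606 - 1476}{V{\left(T - -7 \right)} + 2081} = \frac{-1606 - 1476}{\frac{31 + \left(14 - -7\right)}{2 \left(14 - -7\right)} + 2081} = - \frac{3082}{\frac{31 + \left(14 + 7\right)}{2 \left(14 + 7\right)} + 2081} = - \frac{3082}{\frac{31 + 21}{2 \cdot 21} + 2081} = - \frac{3082}{\frac{1}{2} \cdot \frac{1}{21} \cdot 52 + 2081} = - \frac{3082}{\frac{26}{21} + 2081} = - \frac{3082}{\frac{43727}{21}} = \left(-3082\right) \frac{21}{43727} = - \frac{64722}{43727}$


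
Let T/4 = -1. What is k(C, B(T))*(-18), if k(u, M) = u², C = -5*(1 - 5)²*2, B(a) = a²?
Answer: -460800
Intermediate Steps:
T = -4 (T = 4*(-1) = -4)
C = -160 (C = -5*(-4)²*2 = -5*16*2 = -80*2 = -160)
k(C, B(T))*(-18) = (-160)²*(-18) = 25600*(-18) = -460800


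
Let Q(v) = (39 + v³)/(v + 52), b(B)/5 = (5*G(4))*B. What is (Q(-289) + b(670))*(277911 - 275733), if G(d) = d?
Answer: 29052000780/79 ≈ 3.6775e+8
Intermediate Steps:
b(B) = 100*B (b(B) = 5*((5*4)*B) = 5*(20*B) = 100*B)
Q(v) = (39 + v³)/(52 + v)
(Q(-289) + b(670))*(277911 - 275733) = ((39 + (-289)³)/(52 - 289) + 100*670)*(277911 - 275733) = ((39 - 24137569)/(-237) + 67000)*2178 = (-1/237*(-24137530) + 67000)*2178 = (24137530/237 + 67000)*2178 = (40016530/237)*2178 = 29052000780/79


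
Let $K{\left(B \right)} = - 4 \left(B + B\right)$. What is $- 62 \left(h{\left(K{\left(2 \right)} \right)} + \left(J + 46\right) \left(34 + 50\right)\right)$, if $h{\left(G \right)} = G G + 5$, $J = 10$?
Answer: $-307830$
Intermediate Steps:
$K{\left(B \right)} = - 8 B$ ($K{\left(B \right)} = - 4 \cdot 2 B = - 8 B$)
$h{\left(G \right)} = 5 + G^{2}$ ($h{\left(G \right)} = G^{2} + 5 = 5 + G^{2}$)
$- 62 \left(h{\left(K{\left(2 \right)} \right)} + \left(J + 46\right) \left(34 + 50\right)\right) = - 62 \left(\left(5 + \left(\left(-8\right) 2\right)^{2}\right) + \left(10 + 46\right) \left(34 + 50\right)\right) = - 62 \left(\left(5 + \left(-16\right)^{2}\right) + 56 \cdot 84\right) = - 62 \left(\left(5 + 256\right) + 4704\right) = - 62 \left(261 + 4704\right) = \left(-62\right) 4965 = -307830$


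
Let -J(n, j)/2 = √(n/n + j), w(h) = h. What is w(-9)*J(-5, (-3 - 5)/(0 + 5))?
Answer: 18*I*√15/5 ≈ 13.943*I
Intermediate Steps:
J(n, j) = -2*√(1 + j) (J(n, j) = -2*√(n/n + j) = -2*√(1 + j))
w(-9)*J(-5, (-3 - 5)/(0 + 5)) = -(-18)*√(1 + (-3 - 5)/(0 + 5)) = -(-18)*√(1 - 8/5) = -(-18)*√(-⅗) = -(-18)*I*√15/5 = 18*I*√15/5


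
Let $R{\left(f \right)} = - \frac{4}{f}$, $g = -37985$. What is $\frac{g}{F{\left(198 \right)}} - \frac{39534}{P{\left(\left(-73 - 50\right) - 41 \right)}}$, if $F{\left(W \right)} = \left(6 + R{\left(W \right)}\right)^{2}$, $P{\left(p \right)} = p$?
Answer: $- \frac{11800119441}{14369024} \approx -821.22$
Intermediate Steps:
$F{\left(W \right)} = \left(6 - \frac{4}{W}\right)^{2}$
$\frac{g}{F{\left(198 \right)}} - \frac{39534}{P{\left(\left(-73 - 50\right) - 41 \right)}} = - \frac{37985}{\left(6 - \frac{4}{198}\right)^{2}} - \frac{39534}{\left(-73 - 50\right) - 41} = - \frac{37985}{\left(6 - \frac{2}{99}\right)^{2}} - \frac{39534}{-123 - 41} = - \frac{37985}{\left(6 - \frac{2}{99}\right)^{2}} - \frac{39534}{-164} = - \frac{37985}{\left(\frac{592}{99}\right)^{2}} - - \frac{19767}{82} = - \frac{37985}{\frac{350464}{9801}} + \frac{19767}{82} = \left(-37985\right) \frac{9801}{350464} + \frac{19767}{82} = - \frac{372290985}{350464} + \frac{19767}{82} = - \frac{11800119441}{14369024}$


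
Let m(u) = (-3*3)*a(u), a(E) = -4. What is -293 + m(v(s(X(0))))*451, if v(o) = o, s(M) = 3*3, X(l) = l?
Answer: 15943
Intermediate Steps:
s(M) = 9
m(u) = 36 (m(u) = -3*3*(-4) = -9*(-4) = 36)
-293 + m(v(s(X(0))))*451 = -293 + 36*451 = -293 + 16236 = 15943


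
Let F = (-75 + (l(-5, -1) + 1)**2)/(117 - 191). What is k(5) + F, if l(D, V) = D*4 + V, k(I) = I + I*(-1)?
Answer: -325/74 ≈ -4.3919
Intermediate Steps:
k(I) = 0 (k(I) = I - I = 0)
l(D, V) = V + 4*D (l(D, V) = 4*D + V = V + 4*D)
F = -325/74 (F = (-75 + ((-1 + 4*(-5)) + 1)**2)/(117 - 191) = (-75 + ((-1 - 20) + 1)**2)/(-74) = (-75 + (-21 + 1)**2)*(-1/74) = (-75 + (-20)**2)*(-1/74) = (-75 + 400)*(-1/74) = 325*(-1/74) = -325/74 ≈ -4.3919)
k(5) + F = 0 - 325/74 = -325/74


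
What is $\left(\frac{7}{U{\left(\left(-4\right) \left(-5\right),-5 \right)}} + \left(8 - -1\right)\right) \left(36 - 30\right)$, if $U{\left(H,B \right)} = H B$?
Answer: $\frac{2679}{50} \approx 53.58$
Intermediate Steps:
$U{\left(H,B \right)} = B H$
$\left(\frac{7}{U{\left(\left(-4\right) \left(-5\right),-5 \right)}} + \left(8 - -1\right)\right) \left(36 - 30\right) = \left(\frac{7}{\left(-5\right) \left(\left(-4\right) \left(-5\right)\right)} + \left(8 - -1\right)\right) \left(36 - 30\right) = \left(\frac{7}{\left(-5\right) 20} + \left(8 + 1\right)\right) \left(36 - 30\right) = \left(\frac{7}{-100} + 9\right) \left(36 - 30\right) = \left(7 \left(- \frac{1}{100}\right) + 9\right) 6 = \left(- \frac{7}{100} + 9\right) 6 = \frac{893}{100} \cdot 6 = \frac{2679}{50}$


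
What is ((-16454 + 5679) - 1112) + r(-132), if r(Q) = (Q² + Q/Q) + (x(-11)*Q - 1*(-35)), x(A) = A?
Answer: 7025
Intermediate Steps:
r(Q) = 36 + Q² - 11*Q (r(Q) = (Q² + Q/Q) + (-11*Q - 1*(-35)) = (Q² + 1) + (-11*Q + 35) = (1 + Q²) + (35 - 11*Q) = 36 + Q² - 11*Q)
((-16454 + 5679) - 1112) + r(-132) = ((-16454 + 5679) - 1112) + (36 + (-132)² - 11*(-132)) = (-10775 - 1112) + (36 + 17424 + 1452) = -11887 + 18912 = 7025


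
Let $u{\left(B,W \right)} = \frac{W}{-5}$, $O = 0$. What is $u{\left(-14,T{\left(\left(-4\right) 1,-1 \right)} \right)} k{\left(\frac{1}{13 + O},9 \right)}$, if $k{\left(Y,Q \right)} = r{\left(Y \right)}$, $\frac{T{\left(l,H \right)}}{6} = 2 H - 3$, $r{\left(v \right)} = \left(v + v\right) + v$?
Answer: $\frac{18}{13} \approx 1.3846$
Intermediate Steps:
$r{\left(v \right)} = 3 v$ ($r{\left(v \right)} = 2 v + v = 3 v$)
$T{\left(l,H \right)} = -18 + 12 H$ ($T{\left(l,H \right)} = 6 \left(2 H - 3\right) = 6 \left(-3 + 2 H\right) = -18 + 12 H$)
$u{\left(B,W \right)} = - \frac{W}{5}$ ($u{\left(B,W \right)} = W \left(- \frac{1}{5}\right) = - \frac{W}{5}$)
$k{\left(Y,Q \right)} = 3 Y$
$u{\left(-14,T{\left(\left(-4\right) 1,-1 \right)} \right)} k{\left(\frac{1}{13 + O},9 \right)} = - \frac{-18 + 12 \left(-1\right)}{5} \frac{3}{13 + 0} = - \frac{-18 - 12}{5} \cdot \frac{3}{13} = \left(- \frac{1}{5}\right) \left(-30\right) 3 \cdot \frac{1}{13} = 6 \cdot \frac{3}{13} = \frac{18}{13}$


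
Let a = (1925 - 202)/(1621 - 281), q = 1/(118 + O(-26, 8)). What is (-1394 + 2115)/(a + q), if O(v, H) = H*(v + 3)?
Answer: 4554660/8027 ≈ 567.42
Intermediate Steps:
O(v, H) = H*(3 + v)
q = -1/66 (q = 1/(118 + 8*(3 - 26)) = 1/(118 + 8*(-23)) = 1/(118 - 184) = 1/(-66) = -1/66 ≈ -0.015152)
a = 1723/1340 ≈ 1.2858
(-1394 + 2115)/(a + q) = (-1394 + 2115)/(1723/1340 - 1/66) = 721/(56189/44220) = 721*(44220/56189) = 4554660/8027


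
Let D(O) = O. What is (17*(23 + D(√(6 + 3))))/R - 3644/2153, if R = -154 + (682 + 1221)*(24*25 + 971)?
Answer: -10892636970/6436305227 ≈ -1.6924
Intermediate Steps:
R = 2989459 (R = -154 + 1903*(600 + 971) = -154 + 1903*1571 = -154 + 2989613 = 2989459)
(17*(23 + D(√(6 + 3))))/R - 3644/2153 = (17*(23 + √(6 + 3)))/2989459 - 3644/2153 = (17*(23 + √9))*(1/2989459) - 3644*1/2153 = (17*(23 + 3))*(1/2989459) - 3644/2153 = (17*26)*(1/2989459) - 3644/2153 = 442*(1/2989459) - 3644/2153 = 442/2989459 - 3644/2153 = -10892636970/6436305227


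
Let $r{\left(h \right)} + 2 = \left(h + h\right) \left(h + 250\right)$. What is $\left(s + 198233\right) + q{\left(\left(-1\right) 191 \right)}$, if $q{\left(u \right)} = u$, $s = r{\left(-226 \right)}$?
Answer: $187192$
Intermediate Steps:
$r{\left(h \right)} = -2 + 2 h \left(250 + h\right)$ ($r{\left(h \right)} = -2 + \left(h + h\right) \left(h + 250\right) = -2 + 2 h \left(250 + h\right)$)
$s = -10850$ ($s = -2 + 2 \left(-226\right)^{2} + 500 \left(-226\right) = -2 + 2 \cdot 51076 - 113000 = -2 + 102152 - 113000 = -10850$)
$\left(s + 198233\right) + q{\left(\left(-1\right) 191 \right)} = \left(-10850 + 198233\right) - 191 = 187383 - 191 = 187192$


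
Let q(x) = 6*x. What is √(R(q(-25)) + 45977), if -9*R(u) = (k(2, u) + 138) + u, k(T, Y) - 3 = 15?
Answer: √413787/3 ≈ 214.42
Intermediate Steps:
k(T, Y) = 18 (k(T, Y) = 3 + 15 = 18)
R(u) = -52/3 - u/9 (R(u) = -((18 + 138) + u)/9 = -(156 + u)/9 = -52/3 - u/9)
√(R(q(-25)) + 45977) = √((-52/3 - 2*(-25)/3) + 45977) = √((-52/3 - ⅑*(-150)) + 45977) = √((-52/3 + 50/3) + 45977) = √(-⅔ + 45977) = √(137929/3) = √413787/3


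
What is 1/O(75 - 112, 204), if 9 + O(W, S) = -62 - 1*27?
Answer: -1/98 ≈ -0.010204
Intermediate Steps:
O(W, S) = -98 (O(W, S) = -9 + (-62 - 1*27) = -9 + (-62 - 27) = -9 - 89 = -98)
1/O(75 - 112, 204) = 1/(-98) = -1/98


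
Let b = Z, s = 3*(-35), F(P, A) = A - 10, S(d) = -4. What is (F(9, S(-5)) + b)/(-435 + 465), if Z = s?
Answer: -119/30 ≈ -3.9667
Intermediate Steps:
F(P, A) = -10 + A
s = -105
Z = -105
b = -105
(F(9, S(-5)) + b)/(-435 + 465) = ((-10 - 4) - 105)/(-435 + 465) = (-14 - 105)/30 = -119*1/30 = -119/30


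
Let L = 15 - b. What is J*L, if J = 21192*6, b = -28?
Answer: 5467536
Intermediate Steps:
J = 127152
L = 43 (L = 15 - 1*(-28) = 15 + 28 = 43)
J*L = 127152*43 = 5467536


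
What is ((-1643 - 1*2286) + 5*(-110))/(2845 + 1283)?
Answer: -1493/1376 ≈ -1.0850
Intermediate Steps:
((-1643 - 1*2286) + 5*(-110))/(2845 + 1283) = ((-1643 - 2286) - 550)/4128 = (-3929 - 550)*(1/4128) = -4479*1/4128 = -1493/1376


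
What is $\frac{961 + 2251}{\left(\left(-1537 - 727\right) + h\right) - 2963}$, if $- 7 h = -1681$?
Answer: $- \frac{5621}{8727} \approx -0.64409$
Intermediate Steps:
$h = \frac{1681}{7}$ ($h = \left(- \frac{1}{7}\right) \left(-1681\right) = \frac{1681}{7} \approx 240.14$)
$\frac{961 + 2251}{\left(\left(-1537 - 727\right) + h\right) - 2963} = \frac{961 + 2251}{\left(\left(-1537 - 727\right) + \frac{1681}{7}\right) - 2963} = \frac{3212}{\left(-2264 + \frac{1681}{7}\right) - 2963} = \frac{3212}{- \frac{14167}{7} - 2963} = \frac{3212}{- \frac{34908}{7}} = 3212 \left(- \frac{7}{34908}\right) = - \frac{5621}{8727}$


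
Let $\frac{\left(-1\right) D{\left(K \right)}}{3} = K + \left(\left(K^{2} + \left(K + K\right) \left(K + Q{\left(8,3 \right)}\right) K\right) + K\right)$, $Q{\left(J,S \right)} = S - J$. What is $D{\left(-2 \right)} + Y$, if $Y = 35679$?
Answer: $35847$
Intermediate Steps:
$D{\left(K \right)} = - 6 K - 3 K^{2} - 6 K^{2} \left(-5 + K\right)$ ($D{\left(K \right)} = - 3 \left(K + \left(\left(K^{2} + \left(K + K\right) \left(K + \left(3 - 8\right)\right) K\right) + K\right)\right) = - 3 \left(K + \left(\left(K^{2} + 2 K \left(K + \left(3 - 8\right)\right) K\right) + K\right)\right) = - 3 \left(K + \left(\left(K^{2} + 2 K \left(K - 5\right) K\right) + K\right)\right) = - 3 \left(K + \left(\left(K^{2} + 2 K \left(-5 + K\right) K\right) + K\right)\right) = - 3 \left(K + \left(\left(K^{2} + 2 K^{2} \left(-5 + K\right)\right) + K\right)\right) = - 3 \left(K + \left(K + K^{2} + 2 K^{2} \left(-5 + K\right)\right)\right) = - 3 \left(K^{2} + 2 K + 2 K^{2} \left(-5 + K\right)\right) = - 6 K - 3 K^{2} - 6 K^{2} \left(-5 + K\right)$)
$D{\left(-2 \right)} + Y = 3 \left(-2\right) \left(-2 - 2 \left(-2\right)^{2} + 9 \left(-2\right)\right) + 35679 = 3 \left(-2\right) \left(-2 - 8 - 18\right) + 35679 = 3 \left(-2\right) \left(-28\right) + 35679 = 168 + 35679 = 35847$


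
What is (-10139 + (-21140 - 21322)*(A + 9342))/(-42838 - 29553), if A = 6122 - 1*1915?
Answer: 575327777/72391 ≈ 7947.5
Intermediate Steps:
A = 4207 (A = 6122 - 1915 = 4207)
(-10139 + (-21140 - 21322)*(A + 9342))/(-42838 - 29553) = (-10139 + (-21140 - 21322)*(4207 + 9342))/(-42838 - 29553) = (-10139 - 42462*13549)/(-72391) = (-10139 - 575317638)*(-1/72391) = -575327777*(-1/72391) = 575327777/72391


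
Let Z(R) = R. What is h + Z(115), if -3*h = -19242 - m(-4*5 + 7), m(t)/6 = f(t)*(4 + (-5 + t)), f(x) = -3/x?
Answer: 84793/13 ≈ 6522.5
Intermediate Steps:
m(t) = -18*(-1 + t)/t (m(t) = 6*((-3/t)*(4 + (-5 + t))) = 6*((-3/t)*(-1 + t)) = 6*(-3*(-1 + t)/t) = -18*(-1 + t)/t)
h = 83298/13 (h = -(-19242 - (-18 + 18/(-4*5 + 7)))/3 = -(-19242 - (-18 + 18/(-20 + 7)))/3 = -(-19242 - (-18 + 18/(-13)))/3 = -(-19242 - (-18 + 18*(-1/13)))/3 = -(-19242 - (-18 - 18/13))/3 = -(-19242 - 1*(-252/13))/3 = -(-19242 + 252/13)/3 = -⅓*(-249894/13) = 83298/13 ≈ 6407.5)
h + Z(115) = 83298/13 + 115 = 84793/13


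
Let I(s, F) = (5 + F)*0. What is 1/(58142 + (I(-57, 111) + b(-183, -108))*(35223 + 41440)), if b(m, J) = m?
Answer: -1/13971187 ≈ -7.1576e-8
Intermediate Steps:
I(s, F) = 0
1/(58142 + (I(-57, 111) + b(-183, -108))*(35223 + 41440)) = 1/(58142 + (0 - 183)*(35223 + 41440)) = 1/(58142 - 183*76663) = 1/(58142 - 14029329) = 1/(-13971187) = -1/13971187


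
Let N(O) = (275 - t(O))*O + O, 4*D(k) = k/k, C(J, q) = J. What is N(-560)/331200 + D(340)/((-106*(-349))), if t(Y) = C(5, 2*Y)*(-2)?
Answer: -74060953/153155160 ≈ -0.48357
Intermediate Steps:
t(Y) = -10 (t(Y) = 5*(-2) = -10)
D(k) = 1/4 (D(k) = (k/k)/4 = (1/4)*1 = 1/4)
N(O) = 286*O (N(O) = (275 - 1*(-10))*O + O = (275 + 10)*O + O = 285*O + O = 286*O)
N(-560)/331200 + D(340)/((-106*(-349))) = (286*(-560))/331200 + 1/(4*((-106*(-349)))) = -160160*1/331200 + (1/4)/36994 = -1001/2070 + (1/4)*(1/36994) = -1001/2070 + 1/147976 = -74060953/153155160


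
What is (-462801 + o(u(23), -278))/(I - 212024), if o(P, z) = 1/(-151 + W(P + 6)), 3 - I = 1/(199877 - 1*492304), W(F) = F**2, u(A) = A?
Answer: 93381500246203/42780458826540 ≈ 2.1828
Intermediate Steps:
I = 877282/292427 (I = 3 - 1/(199877 - 1*492304) = 3 - 1/(199877 - 492304) = 3 - 1/(-292427) = 3 - 1*(-1/292427) = 3 + 1/292427 = 877282/292427 ≈ 3.0000)
o(P, z) = 1/(-151 + (6 + P)**2) (o(P, z) = 1/(-151 + (P + 6)**2) = 1/(-151 + (6 + P)**2))
(-462801 + o(u(23), -278))/(I - 212024) = (-462801 + 1/(-151 + (6 + 23)**2))/(877282/292427 - 212024) = (-462801 + 1/(-151 + 29**2))/(-62000664966/292427) = (-462801 + 1/(-151 + 841))*(-292427/62000664966) = (-462801 + 1/690)*(-292427/62000664966) = -319332689/690*(-292427/62000664966) = 93381500246203/42780458826540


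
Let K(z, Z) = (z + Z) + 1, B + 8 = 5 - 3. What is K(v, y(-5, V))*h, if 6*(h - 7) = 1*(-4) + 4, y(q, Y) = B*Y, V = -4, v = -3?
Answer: 154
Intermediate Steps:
B = -6 (B = -8 + (5 - 3) = -8 + 2 = -6)
y(q, Y) = -6*Y
K(z, Z) = 1 + Z + z (K(z, Z) = (Z + z) + 1 = 1 + Z + z)
h = 7 (h = 7 + (1*(-4) + 4)/6 = 7 + (-4 + 4)/6 = 7 + (⅙)*0 = 7 + 0 = 7)
K(v, y(-5, V))*h = (1 - 6*(-4) - 3)*7 = (1 + 24 - 3)*7 = 22*7 = 154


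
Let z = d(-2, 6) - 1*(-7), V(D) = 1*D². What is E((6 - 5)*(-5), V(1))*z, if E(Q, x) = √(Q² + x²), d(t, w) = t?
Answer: 5*√26 ≈ 25.495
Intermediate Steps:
V(D) = D²
z = 5 (z = -2 - 1*(-7) = -2 + 7 = 5)
E((6 - 5)*(-5), V(1))*z = √(((6 - 5)*(-5))² + (1²)²)*5 = √((1*(-5))² + 1²)*5 = √((-5)² + 1)*5 = √(25 + 1)*5 = √26*5 = 5*√26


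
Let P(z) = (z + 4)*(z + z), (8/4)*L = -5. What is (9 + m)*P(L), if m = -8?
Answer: -15/2 ≈ -7.5000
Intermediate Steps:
L = -5/2 (L = (½)*(-5) = -5/2 ≈ -2.5000)
P(z) = 2*z*(4 + z) (P(z) = (4 + z)*(2*z) = 2*z*(4 + z))
(9 + m)*P(L) = (9 - 8)*(2*(-5/2)*(4 - 5/2)) = 1*(2*(-5/2)*(3/2)) = 1*(-15/2) = -15/2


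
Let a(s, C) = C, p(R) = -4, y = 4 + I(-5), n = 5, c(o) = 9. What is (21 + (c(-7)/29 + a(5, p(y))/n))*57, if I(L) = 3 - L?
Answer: 169518/145 ≈ 1169.1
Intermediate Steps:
y = 12 (y = 4 + (3 - 1*(-5)) = 4 + (3 + 5) = 4 + 8 = 12)
(21 + (c(-7)/29 + a(5, p(y))/n))*57 = (21 + (9/29 - 4/5))*57 = (21 + (9*(1/29) - 4*⅕))*57 = (21 + (9/29 - ⅘))*57 = (21 - 71/145)*57 = (2974/145)*57 = 169518/145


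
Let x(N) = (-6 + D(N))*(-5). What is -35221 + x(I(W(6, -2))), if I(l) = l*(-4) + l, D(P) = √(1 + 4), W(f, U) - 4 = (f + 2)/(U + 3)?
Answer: -35191 - 5*√5 ≈ -35202.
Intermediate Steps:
W(f, U) = 4 + (2 + f)/(3 + U) (W(f, U) = 4 + (f + 2)/(U + 3) = 4 + (2 + f)/(3 + U))
D(P) = √5
I(l) = -3*l (I(l) = -4*l + l = -3*l)
x(N) = 30 - 5*√5 (x(N) = (-6 + √5)*(-5) = 30 - 5*√5)
-35221 + x(I(W(6, -2))) = -35221 + (30 - 5*√5) = -35191 - 5*√5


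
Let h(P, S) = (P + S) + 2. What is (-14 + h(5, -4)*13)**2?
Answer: 625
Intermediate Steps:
h(P, S) = 2 + P + S
(-14 + h(5, -4)*13)**2 = (-14 + (2 + 5 - 4)*13)**2 = (-14 + 3*13)**2 = (-14 + 39)**2 = 25**2 = 625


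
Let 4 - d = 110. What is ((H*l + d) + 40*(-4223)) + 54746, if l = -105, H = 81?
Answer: -122785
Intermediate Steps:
d = -106 (d = 4 - 1*110 = 4 - 110 = -106)
((H*l + d) + 40*(-4223)) + 54746 = ((81*(-105) - 106) + 40*(-4223)) + 54746 = ((-8505 - 106) - 168920) + 54746 = (-8611 - 168920) + 54746 = -177531 + 54746 = -122785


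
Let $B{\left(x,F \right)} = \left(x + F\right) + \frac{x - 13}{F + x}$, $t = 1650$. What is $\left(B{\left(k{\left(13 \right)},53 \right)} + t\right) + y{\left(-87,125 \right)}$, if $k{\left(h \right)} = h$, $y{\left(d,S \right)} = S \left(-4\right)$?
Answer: $1216$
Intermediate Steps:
$y{\left(d,S \right)} = - 4 S$
$B{\left(x,F \right)} = F + x + \frac{-13 + x}{F + x}$ ($B{\left(x,F \right)} = \left(F + x\right) + \frac{-13 + x}{F + x} = F + x + \frac{-13 + x}{F + x}$)
$\left(B{\left(k{\left(13 \right)},53 \right)} + t\right) + y{\left(-87,125 \right)} = \left(\frac{-13 + 13 + 53^{2} + 13^{2} + 2 \cdot 53 \cdot 13}{53 + 13} + 1650\right) - 500 = \left(\frac{-13 + 13 + 2809 + 169 + 1378}{66} + 1650\right) - 500 = \left(\frac{1}{66} \cdot 4356 + 1650\right) - 500 = \left(66 + 1650\right) - 500 = 1716 - 500 = 1216$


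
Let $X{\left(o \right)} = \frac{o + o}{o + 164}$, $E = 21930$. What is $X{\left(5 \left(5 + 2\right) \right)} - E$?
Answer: $- \frac{4364000}{199} \approx -21930.0$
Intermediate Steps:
$X{\left(o \right)} = \frac{2 o}{164 + o}$
$X{\left(5 \left(5 + 2\right) \right)} - E = \frac{2 \cdot 5 \left(5 + 2\right)}{164 + 5 \left(5 + 2\right)} - 21930 = \frac{2 \cdot 5 \cdot 7}{164 + 5 \cdot 7} - 21930 = 2 \cdot 35 \frac{1}{164 + 35} - 21930 = 2 \cdot 35 \cdot \frac{1}{199} - 21930 = \frac{70}{199} - 21930 = - \frac{4364000}{199}$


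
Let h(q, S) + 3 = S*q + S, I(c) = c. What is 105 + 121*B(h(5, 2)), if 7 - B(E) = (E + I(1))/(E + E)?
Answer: 7963/9 ≈ 884.78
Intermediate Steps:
h(q, S) = -3 + S + S*q (h(q, S) = -3 + (S*q + S) = -3 + (S + S*q) = -3 + S + S*q)
B(E) = 7 - (1 + E)/(2*E) (B(E) = 7 - (E + 1)/(E + E) = 7 - (1 + E)/(2*E))
105 + 121*B(h(5, 2)) = 105 + 121*((-1 + 13*(-3 + 2 + 2*5))/(2*(-3 + 2 + 2*5))) = 105 + 121*((-1 + 13*(-3 + 2 + 10))/(2*(-3 + 2 + 10))) = 105 + 121*((1/2)*(-1 + 13*9)/9) = 105 + 121*((1/2)*(1/9)*(-1 + 117)) = 105 + 121*((1/2)*(1/9)*116) = 105 + 121*(58/9) = 105 + 7018/9 = 7963/9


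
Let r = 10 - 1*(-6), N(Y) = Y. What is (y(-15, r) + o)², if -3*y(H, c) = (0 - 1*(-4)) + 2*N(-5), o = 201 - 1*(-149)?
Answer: 123904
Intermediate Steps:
r = 16 (r = 10 + 6 = 16)
o = 350 (o = 201 + 149 = 350)
y(H, c) = 2 (y(H, c) = -((0 - 1*(-4)) + 2*(-5))/3 = -((0 + 4) - 10)/3 = -(4 - 10)/3 = -⅓*(-6) = 2)
(y(-15, r) + o)² = (2 + 350)² = 352² = 123904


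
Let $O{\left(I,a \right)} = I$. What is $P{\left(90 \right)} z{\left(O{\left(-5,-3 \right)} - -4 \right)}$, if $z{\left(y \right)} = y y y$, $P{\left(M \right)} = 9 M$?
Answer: $-810$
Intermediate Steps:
$z{\left(y \right)} = y^{3}$ ($z{\left(y \right)} = y^{2} y = y^{3}$)
$P{\left(90 \right)} z{\left(O{\left(-5,-3 \right)} - -4 \right)} = 9 \cdot 90 \left(-5 - -4\right)^{3} = 810 \left(-5 + 4\right)^{3} = 810 \left(-1\right)^{3} = 810 \left(-1\right) = -810$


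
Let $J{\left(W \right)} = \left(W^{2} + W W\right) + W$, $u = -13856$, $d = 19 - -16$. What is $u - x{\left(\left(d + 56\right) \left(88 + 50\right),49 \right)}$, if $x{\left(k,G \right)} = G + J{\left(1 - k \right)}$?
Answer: $-315357846$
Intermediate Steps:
$d = 35$ ($d = 19 + 16 = 35$)
$J{\left(W \right)} = W + 2 W^{2}$ ($J{\left(W \right)} = \left(W^{2} + W^{2}\right) + W = 2 W^{2} + W = W + 2 W^{2}$)
$x{\left(k,G \right)} = G + \left(1 - k\right) \left(3 - 2 k\right)$ ($x{\left(k,G \right)} = G + \left(1 - k\right) \left(1 + 2 \left(1 - k\right)\right) = G + \left(1 - k\right) \left(1 - \left(-2 + 2 k\right)\right) = G + \left(1 - k\right) \left(3 - 2 k\right)$)
$u - x{\left(\left(d + 56\right) \left(88 + 50\right),49 \right)} = -13856 - \left(49 + \left(-1 + \left(35 + 56\right) \left(88 + 50\right)\right) \left(-3 + 2 \left(35 + 56\right) \left(88 + 50\right)\right)\right) = -13856 - \left(49 + \left(-1 + 91 \cdot 138\right) \left(-3 + 2 \cdot 91 \cdot 138\right)\right) = -13856 - \left(49 + \left(-1 + 12558\right) \left(-3 + 2 \cdot 12558\right)\right) = -13856 - \left(49 + 12557 \left(-3 + 25116\right)\right) = -13856 - \left(49 + 12557 \cdot 25113\right) = -13856 - \left(49 + 315343941\right) = -13856 - 315343990 = -315357846$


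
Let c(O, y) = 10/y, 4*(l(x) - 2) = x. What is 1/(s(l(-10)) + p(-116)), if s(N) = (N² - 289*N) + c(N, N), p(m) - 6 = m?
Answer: 4/59 ≈ 0.067797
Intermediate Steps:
p(m) = 6 + m
l(x) = 2 + x/4
s(N) = N² - 289*N + 10/N (s(N) = (N² - 289*N) + 10/N = N² - 289*N + 10/N)
1/(s(l(-10)) + p(-116)) = 1/((10 + (2 + (¼)*(-10))²*(-289 + (2 + (¼)*(-10))))/(2 + (¼)*(-10)) + (6 - 116)) = 1/((10 + (2 - 5/2)²*(-289 + (2 - 5/2)))/(2 - 5/2) - 110) = 1/((10 + (-½)²*(-289 - ½))/(-½) - 110) = 1/(-2*(10 + (¼)*(-579/2)) - 110) = 1/(-2*(10 - 579/8) - 110) = 1/(-2*(-499/8) - 110) = 1/(499/4 - 110) = 1/(59/4) = 4/59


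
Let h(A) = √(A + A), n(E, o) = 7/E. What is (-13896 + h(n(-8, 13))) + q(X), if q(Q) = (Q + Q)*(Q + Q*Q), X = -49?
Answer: -244392 + I*√7/2 ≈ -2.4439e+5 + 1.3229*I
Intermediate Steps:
q(Q) = 2*Q*(Q + Q²) (q(Q) = (2*Q)*(Q + Q²) = 2*Q*(Q + Q²))
h(A) = √2*√A (h(A) = √(2*A) = √2*√A)
(-13896 + h(n(-8, 13))) + q(X) = (-13896 + √2*√(7/(-8))) + 2*(-49)²*(1 - 49) = (-13896 + √2*√(7*(-⅛))) + 2*2401*(-48) = (-13896 + √2*√(-7/8)) - 230496 = (-13896 + √2*(I*√14/4)) - 230496 = (-13896 + I*√7/2) - 230496 = -244392 + I*√7/2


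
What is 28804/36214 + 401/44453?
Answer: 34077527/42363709 ≈ 0.80440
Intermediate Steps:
28804/36214 + 401/44453 = 28804*(1/36214) + 401*(1/44453) = 758/953 + 401/44453 = 34077527/42363709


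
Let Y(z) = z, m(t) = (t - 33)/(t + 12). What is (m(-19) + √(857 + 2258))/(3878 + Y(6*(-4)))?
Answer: 26/13489 + √3115/3854 ≈ 0.016409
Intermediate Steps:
m(t) = (-33 + t)/(12 + t)
(m(-19) + √(857 + 2258))/(3878 + Y(6*(-4))) = ((-33 - 19)/(12 - 19) + √(857 + 2258))/(3878 + 6*(-4)) = (-52/(-7) + √3115)/(3878 - 24) = (-⅐*(-52) + √3115)/3854 = (52/7 + √3115)*(1/3854) = 26/13489 + √3115/3854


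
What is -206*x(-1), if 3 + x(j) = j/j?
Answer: 412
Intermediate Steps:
x(j) = -2 (x(j) = -3 + j/j = -3 + 1 = -2)
-206*x(-1) = -206*(-2) = -1*(-412) = 412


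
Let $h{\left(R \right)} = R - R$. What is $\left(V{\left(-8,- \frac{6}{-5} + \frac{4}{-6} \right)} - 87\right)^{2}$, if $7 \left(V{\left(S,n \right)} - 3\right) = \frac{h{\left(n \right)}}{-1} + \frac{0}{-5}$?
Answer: $7056$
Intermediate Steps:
$h{\left(R \right)} = 0$
$V{\left(S,n \right)} = 3$ ($V{\left(S,n \right)} = 3 + \frac{\frac{0}{-1} + \frac{0}{-5}}{7} = 3 + \frac{0 \left(-1\right) + 0 \left(- \frac{1}{5}\right)}{7} = 3 + \frac{0 + 0}{7} = 3 + \frac{1}{7} \cdot 0 = 3 + 0 = 3$)
$\left(V{\left(-8,- \frac{6}{-5} + \frac{4}{-6} \right)} - 87\right)^{2} = \left(3 - 87\right)^{2} = \left(-84\right)^{2} = 7056$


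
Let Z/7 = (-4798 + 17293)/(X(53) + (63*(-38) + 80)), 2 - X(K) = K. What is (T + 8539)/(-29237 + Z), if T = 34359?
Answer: -10145377/6923297 ≈ -1.4654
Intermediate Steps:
X(K) = 2 - K
Z = -17493/473 (Z = 7*((-4798 + 17293)/((2 - 1*53) + (63*(-38) + 80))) = 7*(12495/((2 - 53) + (-2394 + 80))) = 7*(12495/(-51 - 2314)) = 7*(12495/(-2365)) = 7*(12495*(-1/2365)) = 7*(-2499/473) = -17493/473 ≈ -36.983)
(T + 8539)/(-29237 + Z) = (34359 + 8539)/(-29237 - 17493/473) = 42898/(-13846594/473) = 42898*(-473/13846594) = -10145377/6923297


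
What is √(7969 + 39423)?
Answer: 4*√2962 ≈ 217.70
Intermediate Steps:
√(7969 + 39423) = √47392 = 4*√2962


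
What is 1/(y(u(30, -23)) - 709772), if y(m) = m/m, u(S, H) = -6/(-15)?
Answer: -1/709771 ≈ -1.4089e-6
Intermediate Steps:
u(S, H) = ⅖ (u(S, H) = -6*(-1/15) = ⅖)
y(m) = 1
1/(y(u(30, -23)) - 709772) = 1/(1 - 709772) = 1/(-709771) = -1/709771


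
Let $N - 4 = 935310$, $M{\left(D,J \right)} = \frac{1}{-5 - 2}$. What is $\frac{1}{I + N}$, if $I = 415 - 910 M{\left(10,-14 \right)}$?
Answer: $\frac{1}{935859} \approx 1.0685 \cdot 10^{-6}$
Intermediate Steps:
$M{\left(D,J \right)} = - \frac{1}{7}$ ($M{\left(D,J \right)} = \frac{1}{-7} = - \frac{1}{7}$)
$I = 545$ ($I = 415 - -130 = 415 + 130 = 545$)
$N = 935314$ ($N = 4 + 935310 = 935314$)
$\frac{1}{I + N} = \frac{1}{545 + 935314} = \frac{1}{935859}$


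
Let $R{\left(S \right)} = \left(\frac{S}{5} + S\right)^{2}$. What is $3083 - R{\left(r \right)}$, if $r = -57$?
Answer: $- \frac{39889}{25} \approx -1595.6$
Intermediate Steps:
$R{\left(S \right)} = \frac{36 S^{2}}{25}$ ($R{\left(S \right)} = \left(S \frac{1}{5} + S\right)^{2} = \left(\frac{S}{5} + S\right)^{2} = \left(\frac{6 S}{5}\right)^{2} = \frac{36 S^{2}}{25}$)
$3083 - R{\left(r \right)} = 3083 - \frac{36 \left(-57\right)^{2}}{25} = 3083 - \frac{36}{25} \cdot 3249 = 3083 - \frac{116964}{25} = - \frac{39889}{25}$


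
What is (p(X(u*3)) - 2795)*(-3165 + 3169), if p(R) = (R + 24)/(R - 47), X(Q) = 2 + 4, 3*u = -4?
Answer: -458500/41 ≈ -11183.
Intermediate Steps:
u = -4/3 (u = (⅓)*(-4) = -4/3 ≈ -1.3333)
X(Q) = 6
p(R) = (24 + R)/(-47 + R)
(p(X(u*3)) - 2795)*(-3165 + 3169) = ((24 + 6)/(-47 + 6) - 2795)*(-3165 + 3169) = (30/(-41) - 2795)*4 = (-1/41*30 - 2795)*4 = (-30/41 - 2795)*4 = -114625/41*4 = -458500/41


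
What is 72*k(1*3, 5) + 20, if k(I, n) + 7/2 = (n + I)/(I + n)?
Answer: -160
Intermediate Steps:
k(I, n) = -5/2 (k(I, n) = -7/2 + (n + I)/(I + n) = -7/2 + (I + n)/(I + n) = -7/2 + 1 = -5/2)
72*k(1*3, 5) + 20 = 72*(-5/2) + 20 = -180 + 20 = -160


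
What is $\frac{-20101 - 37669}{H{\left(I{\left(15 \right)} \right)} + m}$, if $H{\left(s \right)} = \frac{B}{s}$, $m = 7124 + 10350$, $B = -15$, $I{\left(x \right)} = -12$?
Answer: $- \frac{231080}{69901} \approx -3.3058$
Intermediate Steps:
$m = 17474$
$H{\left(s \right)} = - \frac{15}{s}$
$\frac{-20101 - 37669}{H{\left(I{\left(15 \right)} \right)} + m} = \frac{-20101 - 37669}{- \frac{15}{-12} + 17474} = - \frac{57770}{\left(-15\right) \left(- \frac{1}{12}\right) + 17474} = - \frac{57770}{\frac{5}{4} + 17474} = - \frac{57770}{\frac{69901}{4}} = \left(-57770\right) \frac{4}{69901} = - \frac{231080}{69901}$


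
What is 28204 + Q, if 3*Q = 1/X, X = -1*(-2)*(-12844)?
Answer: 2173513055/77064 ≈ 28204.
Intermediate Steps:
X = -25688 (X = 2*(-12844) = -25688)
Q = -1/77064 (Q = (1/3)/(-25688) = (1/3)*(-1/25688) = -1/77064 ≈ -1.2976e-5)
28204 + Q = 28204 - 1/77064 = 2173513055/77064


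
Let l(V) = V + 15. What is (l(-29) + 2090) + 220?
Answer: 2296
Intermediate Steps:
l(V) = 15 + V
(l(-29) + 2090) + 220 = ((15 - 29) + 2090) + 220 = (-14 + 2090) + 220 = 2076 + 220 = 2296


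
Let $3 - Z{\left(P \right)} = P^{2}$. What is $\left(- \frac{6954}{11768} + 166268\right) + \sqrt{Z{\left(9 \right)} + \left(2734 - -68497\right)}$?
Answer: $\frac{978317435}{5884} + \sqrt{71153} \approx 1.6653 \cdot 10^{5}$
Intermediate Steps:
$Z{\left(P \right)} = 3 - P^{2}$
$\left(- \frac{6954}{11768} + 166268\right) + \sqrt{Z{\left(9 \right)} + \left(2734 - -68497\right)} = \left(- \frac{6954}{11768} + 166268\right) + \sqrt{\left(3 - 9^{2}\right) + \left(2734 - -68497\right)} = \left(\left(-6954\right) \frac{1}{11768} + 166268\right) + \sqrt{\left(3 - 81\right) + \left(2734 + 68497\right)} = \left(- \frac{3477}{5884} + 166268\right) + \sqrt{\left(3 - 81\right) + 71231} = \frac{978317435}{5884} + \sqrt{-78 + 71231} = \frac{978317435}{5884} + \sqrt{71153}$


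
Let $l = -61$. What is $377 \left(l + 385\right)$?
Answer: $122148$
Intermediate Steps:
$377 \left(l + 385\right) = 377 \left(-61 + 385\right) = 377 \cdot 324 = 122148$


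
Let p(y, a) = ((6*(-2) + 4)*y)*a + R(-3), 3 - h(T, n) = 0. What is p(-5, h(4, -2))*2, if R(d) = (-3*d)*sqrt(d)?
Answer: 240 + 18*I*sqrt(3) ≈ 240.0 + 31.177*I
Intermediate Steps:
h(T, n) = 3 (h(T, n) = 3 - 1*0 = 3 + 0 = 3)
R(d) = -3*d**(3/2)
p(y, a) = -8*a*y + 9*I*sqrt(3) (p(y, a) = ((6*(-2) + 4)*y)*a - (-9)*I*sqrt(3) = ((-12 + 4)*y)*a - (-9)*I*sqrt(3) = (-8*y)*a + 9*I*sqrt(3) = -8*a*y + 9*I*sqrt(3))
p(-5, h(4, -2))*2 = (-8*3*(-5) + 9*I*sqrt(3))*2 = (120 + 9*I*sqrt(3))*2 = 240 + 18*I*sqrt(3)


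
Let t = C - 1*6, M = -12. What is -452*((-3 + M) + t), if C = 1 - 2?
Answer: 9944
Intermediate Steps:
C = -1
t = -7 (t = -1 - 1*6 = -1 - 6 = -7)
-452*((-3 + M) + t) = -452*((-3 - 12) - 7) = -452*(-15 - 7) = -452*(-22) = 9944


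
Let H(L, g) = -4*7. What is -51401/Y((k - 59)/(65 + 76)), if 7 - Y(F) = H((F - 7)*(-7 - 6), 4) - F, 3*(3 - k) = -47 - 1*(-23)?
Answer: -2415847/1629 ≈ -1483.0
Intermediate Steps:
H(L, g) = -28
k = 11 (k = 3 - (-47 - 1*(-23))/3 = 3 - (-47 + 23)/3 = 3 - ⅓*(-24) = 3 + 8 = 11)
Y(F) = 35 + F (Y(F) = 7 - (-28 - F) = 7 + (28 + F) = 35 + F)
-51401/Y((k - 59)/(65 + 76)) = -51401/(35 + (11 - 59)/(65 + 76)) = -51401/(35 - 48/141) = -51401/(35 - 48*1/141) = -51401/(35 - 16/47) = -51401/1629/47 = -51401*47/1629 = -2415847/1629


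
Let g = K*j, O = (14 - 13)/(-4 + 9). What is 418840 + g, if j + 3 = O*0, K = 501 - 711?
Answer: 419470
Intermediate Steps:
O = ⅕ (O = 1/5 = 1*(⅕) = ⅕ ≈ 0.20000)
K = -210
j = -3 (j = -3 + (⅕)*0 = -3 + 0 = -3)
g = 630 (g = -210*(-3) = 630)
418840 + g = 418840 + 630 = 419470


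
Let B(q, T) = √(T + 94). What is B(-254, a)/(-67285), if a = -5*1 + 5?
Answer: -√94/67285 ≈ -0.00014409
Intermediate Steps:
a = 0 (a = -5 + 5 = 0)
B(q, T) = √(94 + T)
B(-254, a)/(-67285) = √(94 + 0)/(-67285) = √94*(-1/67285) = -√94/67285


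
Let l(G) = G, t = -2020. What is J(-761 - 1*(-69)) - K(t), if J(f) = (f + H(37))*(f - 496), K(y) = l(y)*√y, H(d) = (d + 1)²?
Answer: -893376 + 4040*I*√505 ≈ -8.9338e+5 + 90788.0*I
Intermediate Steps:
H(d) = (1 + d)²
K(y) = y^(3/2) (K(y) = y*√y = y^(3/2))
J(f) = (-496 + f)*(1444 + f) (J(f) = (f + (1 + 37)²)*(f - 496) = (f + 38²)*(-496 + f) = (f + 1444)*(-496 + f) = (1444 + f)*(-496 + f) = (-496 + f)*(1444 + f))
J(-761 - 1*(-69)) - K(t) = (-716224 + (-761 - 1*(-69))² + 948*(-761 - 1*(-69))) - (-2020)^(3/2) = (-716224 + (-761 + 69)² + 948*(-761 + 69)) - (-4040)*I*√505 = (-716224 + (-692)² + 948*(-692)) + 4040*I*√505 = (-716224 + 478864 - 656016) + 4040*I*√505 = -893376 + 4040*I*√505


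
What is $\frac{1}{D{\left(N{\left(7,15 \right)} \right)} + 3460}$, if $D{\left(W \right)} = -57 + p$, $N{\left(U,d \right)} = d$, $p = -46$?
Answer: $\frac{1}{3357} \approx 0.00029788$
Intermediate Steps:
$D{\left(W \right)} = -103$ ($D{\left(W \right)} = -57 - 46 = -103$)
$\frac{1}{D{\left(N{\left(7,15 \right)} \right)} + 3460} = \frac{1}{-103 + 3460} = \frac{1}{3357}$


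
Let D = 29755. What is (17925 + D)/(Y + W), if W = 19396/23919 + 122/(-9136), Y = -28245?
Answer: -5209611778560/3086017822171 ≈ -1.6881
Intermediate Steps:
W = 87141869/109261992 (W = 19396*(1/23919) + 122*(-1/9136) = 19396/23919 - 61/4568 = 87141869/109261992 ≈ 0.79755)
(17925 + D)/(Y + W) = (17925 + 29755)/(-28245 + 87141869/109261992) = 47680/(-3086017822171/109261992) = 47680*(-109261992/3086017822171) = -5209611778560/3086017822171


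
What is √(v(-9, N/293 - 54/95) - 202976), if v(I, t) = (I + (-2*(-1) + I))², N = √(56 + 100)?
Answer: 4*I*√12670 ≈ 450.24*I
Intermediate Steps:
N = 2*√39 (N = √156 = 2*√39 ≈ 12.490)
v(I, t) = (2 + 2*I)² (v(I, t) = (I + (2 + I))² = (2 + 2*I)²)
√(v(-9, N/293 - 54/95) - 202976) = √(4*(1 - 9)² - 202976) = √(4*(-8)² - 202976) = √(4*64 - 202976) = √(256 - 202976) = √(-202720) = 4*I*√12670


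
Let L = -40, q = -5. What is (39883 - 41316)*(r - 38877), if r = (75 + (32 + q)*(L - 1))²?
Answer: -1470468651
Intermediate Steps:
r = 1065024 (r = (75 + (32 - 5)*(-40 - 1))² = (75 + 27*(-41))² = (75 - 1107)² = (-1032)² = 1065024)
(39883 - 41316)*(r - 38877) = (39883 - 41316)*(1065024 - 38877) = -1433*1026147 = -1470468651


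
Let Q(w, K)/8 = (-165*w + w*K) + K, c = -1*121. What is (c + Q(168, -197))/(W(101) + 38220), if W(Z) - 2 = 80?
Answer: -488225/38302 ≈ -12.747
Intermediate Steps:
W(Z) = 82 (W(Z) = 2 + 80 = 82)
c = -121
Q(w, K) = -1320*w + 8*K + 8*K*w (Q(w, K) = 8*((-165*w + w*K) + K) = 8*((-165*w + K*w) + K) = 8*(K - 165*w + K*w) = -1320*w + 8*K + 8*K*w)
(c + Q(168, -197))/(W(101) + 38220) = (-121 + (-1320*168 + 8*(-197) + 8*(-197)*168))/(82 + 38220) = (-121 + (-221760 - 1576 - 264768))/38302 = (-121 - 488104)*(1/38302) = -488225*1/38302 = -488225/38302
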